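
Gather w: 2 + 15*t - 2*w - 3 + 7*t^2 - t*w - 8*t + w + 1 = 7*t^2 + 7*t + w*(-t - 1)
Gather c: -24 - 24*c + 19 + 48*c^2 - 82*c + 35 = 48*c^2 - 106*c + 30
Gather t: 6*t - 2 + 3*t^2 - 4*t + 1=3*t^2 + 2*t - 1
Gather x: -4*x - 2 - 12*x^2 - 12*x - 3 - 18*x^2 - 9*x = -30*x^2 - 25*x - 5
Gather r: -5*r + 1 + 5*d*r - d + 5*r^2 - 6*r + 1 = -d + 5*r^2 + r*(5*d - 11) + 2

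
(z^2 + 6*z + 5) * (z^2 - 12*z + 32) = z^4 - 6*z^3 - 35*z^2 + 132*z + 160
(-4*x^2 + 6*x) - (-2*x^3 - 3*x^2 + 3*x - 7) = 2*x^3 - x^2 + 3*x + 7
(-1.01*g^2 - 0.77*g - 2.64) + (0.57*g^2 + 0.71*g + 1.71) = -0.44*g^2 - 0.0600000000000001*g - 0.93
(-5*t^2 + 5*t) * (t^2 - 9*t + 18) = -5*t^4 + 50*t^3 - 135*t^2 + 90*t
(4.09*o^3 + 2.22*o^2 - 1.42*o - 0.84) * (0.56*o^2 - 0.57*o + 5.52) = 2.2904*o^5 - 1.0881*o^4 + 20.5162*o^3 + 12.5934*o^2 - 7.3596*o - 4.6368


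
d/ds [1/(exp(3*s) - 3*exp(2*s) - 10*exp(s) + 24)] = (-3*exp(2*s) + 6*exp(s) + 10)*exp(s)/(exp(3*s) - 3*exp(2*s) - 10*exp(s) + 24)^2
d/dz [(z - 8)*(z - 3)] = 2*z - 11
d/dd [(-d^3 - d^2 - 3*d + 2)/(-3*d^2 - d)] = (3*d^4 + 2*d^3 - 8*d^2 + 12*d + 2)/(d^2*(9*d^2 + 6*d + 1))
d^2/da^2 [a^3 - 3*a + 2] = 6*a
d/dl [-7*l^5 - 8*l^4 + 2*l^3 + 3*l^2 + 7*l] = -35*l^4 - 32*l^3 + 6*l^2 + 6*l + 7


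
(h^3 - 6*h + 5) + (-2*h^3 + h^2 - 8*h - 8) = -h^3 + h^2 - 14*h - 3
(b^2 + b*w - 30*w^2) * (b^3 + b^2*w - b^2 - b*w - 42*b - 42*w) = b^5 + 2*b^4*w - b^4 - 29*b^3*w^2 - 2*b^3*w - 42*b^3 - 30*b^2*w^3 + 29*b^2*w^2 - 84*b^2*w + 30*b*w^3 + 1218*b*w^2 + 1260*w^3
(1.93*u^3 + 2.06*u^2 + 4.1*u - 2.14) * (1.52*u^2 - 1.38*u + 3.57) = 2.9336*u^5 + 0.4678*u^4 + 10.2793*u^3 - 1.5566*u^2 + 17.5902*u - 7.6398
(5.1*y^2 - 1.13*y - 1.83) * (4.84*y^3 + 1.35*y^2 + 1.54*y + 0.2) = 24.684*y^5 + 1.4158*y^4 - 2.5287*y^3 - 3.1907*y^2 - 3.0442*y - 0.366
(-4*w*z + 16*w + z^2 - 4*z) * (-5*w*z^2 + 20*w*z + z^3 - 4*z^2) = 20*w^2*z^3 - 160*w^2*z^2 + 320*w^2*z - 9*w*z^4 + 72*w*z^3 - 144*w*z^2 + z^5 - 8*z^4 + 16*z^3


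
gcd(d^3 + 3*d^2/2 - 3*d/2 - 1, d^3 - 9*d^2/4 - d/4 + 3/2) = d - 1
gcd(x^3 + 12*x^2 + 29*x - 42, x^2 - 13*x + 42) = 1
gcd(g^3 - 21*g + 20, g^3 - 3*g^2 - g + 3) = g - 1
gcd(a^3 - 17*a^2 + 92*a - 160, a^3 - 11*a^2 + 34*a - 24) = a - 4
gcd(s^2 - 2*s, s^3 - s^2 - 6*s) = s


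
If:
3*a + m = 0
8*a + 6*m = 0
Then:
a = 0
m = 0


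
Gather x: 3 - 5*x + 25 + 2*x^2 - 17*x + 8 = 2*x^2 - 22*x + 36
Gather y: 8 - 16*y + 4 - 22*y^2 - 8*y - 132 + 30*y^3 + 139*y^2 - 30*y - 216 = 30*y^3 + 117*y^2 - 54*y - 336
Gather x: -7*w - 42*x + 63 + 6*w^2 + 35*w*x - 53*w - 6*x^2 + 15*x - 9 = 6*w^2 - 60*w - 6*x^2 + x*(35*w - 27) + 54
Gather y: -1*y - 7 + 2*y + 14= y + 7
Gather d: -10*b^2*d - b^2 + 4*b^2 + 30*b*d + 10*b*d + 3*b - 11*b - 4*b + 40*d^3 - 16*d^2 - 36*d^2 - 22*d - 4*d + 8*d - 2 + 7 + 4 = 3*b^2 - 12*b + 40*d^3 - 52*d^2 + d*(-10*b^2 + 40*b - 18) + 9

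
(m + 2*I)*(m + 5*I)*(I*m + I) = I*m^3 - 7*m^2 + I*m^2 - 7*m - 10*I*m - 10*I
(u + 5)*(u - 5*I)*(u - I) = u^3 + 5*u^2 - 6*I*u^2 - 5*u - 30*I*u - 25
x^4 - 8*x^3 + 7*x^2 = x^2*(x - 7)*(x - 1)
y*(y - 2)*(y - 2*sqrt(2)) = y^3 - 2*sqrt(2)*y^2 - 2*y^2 + 4*sqrt(2)*y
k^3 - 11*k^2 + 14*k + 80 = (k - 8)*(k - 5)*(k + 2)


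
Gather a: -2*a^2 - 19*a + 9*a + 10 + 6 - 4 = -2*a^2 - 10*a + 12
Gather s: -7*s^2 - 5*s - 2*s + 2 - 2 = -7*s^2 - 7*s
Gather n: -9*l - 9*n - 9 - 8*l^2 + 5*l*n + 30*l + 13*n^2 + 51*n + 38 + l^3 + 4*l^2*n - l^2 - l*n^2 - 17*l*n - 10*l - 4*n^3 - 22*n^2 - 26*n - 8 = l^3 - 9*l^2 + 11*l - 4*n^3 + n^2*(-l - 9) + n*(4*l^2 - 12*l + 16) + 21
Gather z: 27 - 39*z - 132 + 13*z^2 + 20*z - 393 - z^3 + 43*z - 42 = -z^3 + 13*z^2 + 24*z - 540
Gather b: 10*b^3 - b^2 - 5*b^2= 10*b^3 - 6*b^2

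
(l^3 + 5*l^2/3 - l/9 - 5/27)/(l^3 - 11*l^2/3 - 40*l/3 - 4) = (9*l^2 + 12*l - 5)/(9*(l^2 - 4*l - 12))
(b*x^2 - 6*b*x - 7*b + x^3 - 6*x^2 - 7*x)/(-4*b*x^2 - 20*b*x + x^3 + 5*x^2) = (-b*x^2 + 6*b*x + 7*b - x^3 + 6*x^2 + 7*x)/(x*(4*b*x + 20*b - x^2 - 5*x))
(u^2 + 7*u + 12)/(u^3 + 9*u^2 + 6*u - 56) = (u + 3)/(u^2 + 5*u - 14)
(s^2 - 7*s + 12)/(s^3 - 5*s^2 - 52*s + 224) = (s - 3)/(s^2 - s - 56)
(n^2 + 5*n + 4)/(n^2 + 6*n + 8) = (n + 1)/(n + 2)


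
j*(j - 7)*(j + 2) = j^3 - 5*j^2 - 14*j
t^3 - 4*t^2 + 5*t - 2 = (t - 2)*(t - 1)^2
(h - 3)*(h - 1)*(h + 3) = h^3 - h^2 - 9*h + 9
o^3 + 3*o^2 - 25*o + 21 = (o - 3)*(o - 1)*(o + 7)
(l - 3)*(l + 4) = l^2 + l - 12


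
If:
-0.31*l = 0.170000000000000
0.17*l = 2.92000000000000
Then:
No Solution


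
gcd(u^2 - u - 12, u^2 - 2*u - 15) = u + 3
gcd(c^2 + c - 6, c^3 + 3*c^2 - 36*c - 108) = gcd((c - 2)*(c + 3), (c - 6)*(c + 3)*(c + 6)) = c + 3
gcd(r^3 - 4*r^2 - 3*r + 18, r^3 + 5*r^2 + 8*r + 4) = r + 2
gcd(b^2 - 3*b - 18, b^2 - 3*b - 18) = b^2 - 3*b - 18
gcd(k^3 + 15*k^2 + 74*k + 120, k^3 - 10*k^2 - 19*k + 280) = k + 5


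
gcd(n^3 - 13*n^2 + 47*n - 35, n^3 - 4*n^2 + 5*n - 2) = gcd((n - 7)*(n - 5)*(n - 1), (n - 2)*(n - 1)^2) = n - 1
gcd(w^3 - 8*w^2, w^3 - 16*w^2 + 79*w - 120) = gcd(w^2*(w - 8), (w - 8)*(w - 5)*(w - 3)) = w - 8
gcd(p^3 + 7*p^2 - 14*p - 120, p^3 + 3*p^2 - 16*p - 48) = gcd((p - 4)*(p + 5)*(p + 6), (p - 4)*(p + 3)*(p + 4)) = p - 4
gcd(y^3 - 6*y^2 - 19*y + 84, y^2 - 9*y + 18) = y - 3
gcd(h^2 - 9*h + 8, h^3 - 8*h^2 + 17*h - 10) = h - 1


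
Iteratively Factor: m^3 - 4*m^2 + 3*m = (m)*(m^2 - 4*m + 3) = m*(m - 3)*(m - 1)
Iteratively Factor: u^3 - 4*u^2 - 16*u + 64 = (u - 4)*(u^2 - 16) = (u - 4)^2*(u + 4)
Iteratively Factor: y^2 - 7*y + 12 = (y - 3)*(y - 4)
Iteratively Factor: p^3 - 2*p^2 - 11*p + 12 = (p + 3)*(p^2 - 5*p + 4) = (p - 4)*(p + 3)*(p - 1)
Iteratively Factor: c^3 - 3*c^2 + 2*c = (c - 2)*(c^2 - c) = c*(c - 2)*(c - 1)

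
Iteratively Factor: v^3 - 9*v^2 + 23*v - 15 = (v - 5)*(v^2 - 4*v + 3) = (v - 5)*(v - 1)*(v - 3)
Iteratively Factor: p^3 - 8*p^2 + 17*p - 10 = (p - 2)*(p^2 - 6*p + 5) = (p - 5)*(p - 2)*(p - 1)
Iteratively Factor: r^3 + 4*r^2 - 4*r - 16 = (r + 4)*(r^2 - 4) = (r + 2)*(r + 4)*(r - 2)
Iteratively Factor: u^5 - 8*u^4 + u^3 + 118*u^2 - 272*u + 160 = (u + 4)*(u^4 - 12*u^3 + 49*u^2 - 78*u + 40) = (u - 1)*(u + 4)*(u^3 - 11*u^2 + 38*u - 40) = (u - 2)*(u - 1)*(u + 4)*(u^2 - 9*u + 20) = (u - 4)*(u - 2)*(u - 1)*(u + 4)*(u - 5)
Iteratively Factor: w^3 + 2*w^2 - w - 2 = (w + 2)*(w^2 - 1) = (w + 1)*(w + 2)*(w - 1)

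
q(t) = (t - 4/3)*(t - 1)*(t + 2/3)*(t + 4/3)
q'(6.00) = 799.26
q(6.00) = 1140.74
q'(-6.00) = -870.07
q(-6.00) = 1277.63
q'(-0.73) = 2.07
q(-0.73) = -0.14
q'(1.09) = -0.74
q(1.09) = -0.09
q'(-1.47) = -7.09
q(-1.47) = 0.76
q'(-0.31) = 1.89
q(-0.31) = 0.79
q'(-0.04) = 0.79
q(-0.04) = 1.16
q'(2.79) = 66.04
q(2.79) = 37.16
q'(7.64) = 1688.65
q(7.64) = 3121.39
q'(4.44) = 309.29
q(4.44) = 315.08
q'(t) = (t - 4/3)*(t - 1)*(t + 2/3) + (t - 4/3)*(t - 1)*(t + 4/3) + (t - 4/3)*(t + 2/3)*(t + 4/3) + (t - 1)*(t + 2/3)*(t + 4/3) = 4*t^3 - t^2 - 44*t/9 + 16/27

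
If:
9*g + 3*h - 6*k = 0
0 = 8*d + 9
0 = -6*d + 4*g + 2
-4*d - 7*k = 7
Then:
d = -9/8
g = -35/16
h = 655/112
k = -5/14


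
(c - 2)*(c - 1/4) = c^2 - 9*c/4 + 1/2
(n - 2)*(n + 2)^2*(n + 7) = n^4 + 9*n^3 + 10*n^2 - 36*n - 56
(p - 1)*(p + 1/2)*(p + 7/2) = p^3 + 3*p^2 - 9*p/4 - 7/4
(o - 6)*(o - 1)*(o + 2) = o^3 - 5*o^2 - 8*o + 12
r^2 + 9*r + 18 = (r + 3)*(r + 6)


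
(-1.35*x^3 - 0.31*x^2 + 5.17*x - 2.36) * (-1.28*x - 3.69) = 1.728*x^4 + 5.3783*x^3 - 5.4737*x^2 - 16.0565*x + 8.7084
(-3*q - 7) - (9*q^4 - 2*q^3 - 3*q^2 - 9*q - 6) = -9*q^4 + 2*q^3 + 3*q^2 + 6*q - 1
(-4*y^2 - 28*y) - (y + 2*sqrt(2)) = -4*y^2 - 29*y - 2*sqrt(2)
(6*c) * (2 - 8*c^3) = -48*c^4 + 12*c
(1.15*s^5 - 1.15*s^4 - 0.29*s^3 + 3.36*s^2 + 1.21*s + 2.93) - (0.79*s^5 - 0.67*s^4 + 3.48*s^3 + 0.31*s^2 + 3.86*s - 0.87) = 0.36*s^5 - 0.48*s^4 - 3.77*s^3 + 3.05*s^2 - 2.65*s + 3.8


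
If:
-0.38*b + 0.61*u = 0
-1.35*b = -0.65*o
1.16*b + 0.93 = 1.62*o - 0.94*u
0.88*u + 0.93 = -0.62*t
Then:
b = 0.57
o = 1.19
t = -2.01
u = 0.36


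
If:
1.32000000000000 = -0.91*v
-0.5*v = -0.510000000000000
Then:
No Solution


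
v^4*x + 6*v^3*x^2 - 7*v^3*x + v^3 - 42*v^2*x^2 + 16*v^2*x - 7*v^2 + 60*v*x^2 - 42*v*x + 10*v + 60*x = (v - 5)*(v - 2)*(v + 6*x)*(v*x + 1)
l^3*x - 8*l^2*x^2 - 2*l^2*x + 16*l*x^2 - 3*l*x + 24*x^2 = (l - 3)*(l - 8*x)*(l*x + x)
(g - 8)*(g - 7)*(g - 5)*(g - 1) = g^4 - 21*g^3 + 151*g^2 - 411*g + 280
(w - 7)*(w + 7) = w^2 - 49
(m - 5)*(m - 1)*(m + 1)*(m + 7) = m^4 + 2*m^3 - 36*m^2 - 2*m + 35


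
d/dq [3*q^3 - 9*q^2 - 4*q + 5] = 9*q^2 - 18*q - 4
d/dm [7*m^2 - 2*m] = 14*m - 2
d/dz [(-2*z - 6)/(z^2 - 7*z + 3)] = 2*(z^2 + 6*z - 24)/(z^4 - 14*z^3 + 55*z^2 - 42*z + 9)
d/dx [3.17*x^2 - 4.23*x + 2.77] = 6.34*x - 4.23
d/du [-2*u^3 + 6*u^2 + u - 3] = -6*u^2 + 12*u + 1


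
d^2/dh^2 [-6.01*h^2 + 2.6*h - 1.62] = -12.0200000000000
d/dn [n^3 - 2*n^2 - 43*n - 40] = 3*n^2 - 4*n - 43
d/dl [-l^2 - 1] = -2*l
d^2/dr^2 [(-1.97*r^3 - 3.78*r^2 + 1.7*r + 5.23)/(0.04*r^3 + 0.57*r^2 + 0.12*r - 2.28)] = (1.38777878078145e-17*r^7 + 0.0777359999999998*r^6 + 0.0730559999999985*r^5 - 1.714128*r^4 - 6.49011599999998*r^3 - 14.03451*r^2 - 43.18092*r - 24.625224)/(6.4e-5*r^9 + 0.002736*r^8 + 0.039564*r^7 + 0.190665*r^6 - 0.193212*r^5 - 2.263356*r^4 - 0.310176*r^3 + 8.790768*r^2 + 1.871424*r - 11.852352)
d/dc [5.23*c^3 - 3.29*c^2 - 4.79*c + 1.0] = 15.69*c^2 - 6.58*c - 4.79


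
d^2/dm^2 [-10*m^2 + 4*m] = -20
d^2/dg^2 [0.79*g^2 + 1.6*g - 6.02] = 1.58000000000000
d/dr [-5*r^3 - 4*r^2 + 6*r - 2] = -15*r^2 - 8*r + 6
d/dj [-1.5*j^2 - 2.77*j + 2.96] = -3.0*j - 2.77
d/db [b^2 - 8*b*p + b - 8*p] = 2*b - 8*p + 1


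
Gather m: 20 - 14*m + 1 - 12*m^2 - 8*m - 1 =-12*m^2 - 22*m + 20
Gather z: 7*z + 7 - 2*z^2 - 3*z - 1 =-2*z^2 + 4*z + 6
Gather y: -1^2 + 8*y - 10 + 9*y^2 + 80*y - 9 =9*y^2 + 88*y - 20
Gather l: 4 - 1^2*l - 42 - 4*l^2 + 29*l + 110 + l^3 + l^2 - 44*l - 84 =l^3 - 3*l^2 - 16*l - 12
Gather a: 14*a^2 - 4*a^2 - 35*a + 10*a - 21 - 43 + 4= 10*a^2 - 25*a - 60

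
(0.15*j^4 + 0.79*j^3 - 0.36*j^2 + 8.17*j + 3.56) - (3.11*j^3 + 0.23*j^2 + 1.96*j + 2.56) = 0.15*j^4 - 2.32*j^3 - 0.59*j^2 + 6.21*j + 1.0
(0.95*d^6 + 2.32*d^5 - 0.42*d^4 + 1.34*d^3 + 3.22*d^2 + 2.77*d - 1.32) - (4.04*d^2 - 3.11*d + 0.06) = 0.95*d^6 + 2.32*d^5 - 0.42*d^4 + 1.34*d^3 - 0.82*d^2 + 5.88*d - 1.38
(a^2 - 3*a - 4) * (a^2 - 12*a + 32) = a^4 - 15*a^3 + 64*a^2 - 48*a - 128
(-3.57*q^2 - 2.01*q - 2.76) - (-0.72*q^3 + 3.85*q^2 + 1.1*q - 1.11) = 0.72*q^3 - 7.42*q^2 - 3.11*q - 1.65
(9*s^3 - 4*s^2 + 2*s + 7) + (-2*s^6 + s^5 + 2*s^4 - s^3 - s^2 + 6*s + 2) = -2*s^6 + s^5 + 2*s^4 + 8*s^3 - 5*s^2 + 8*s + 9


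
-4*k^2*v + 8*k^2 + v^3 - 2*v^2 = (-2*k + v)*(2*k + v)*(v - 2)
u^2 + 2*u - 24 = (u - 4)*(u + 6)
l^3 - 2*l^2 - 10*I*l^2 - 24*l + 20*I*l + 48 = (l - 2)*(l - 6*I)*(l - 4*I)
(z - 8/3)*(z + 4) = z^2 + 4*z/3 - 32/3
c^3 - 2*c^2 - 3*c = c*(c - 3)*(c + 1)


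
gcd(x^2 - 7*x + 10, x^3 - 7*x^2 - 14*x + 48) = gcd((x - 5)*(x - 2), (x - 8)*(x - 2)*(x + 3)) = x - 2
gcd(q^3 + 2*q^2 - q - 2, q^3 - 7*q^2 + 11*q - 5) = q - 1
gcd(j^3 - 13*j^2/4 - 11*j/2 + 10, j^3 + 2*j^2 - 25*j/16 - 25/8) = j^2 + 3*j/4 - 5/2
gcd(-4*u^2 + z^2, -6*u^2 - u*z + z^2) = 2*u + z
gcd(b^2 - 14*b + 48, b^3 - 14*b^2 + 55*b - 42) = b - 6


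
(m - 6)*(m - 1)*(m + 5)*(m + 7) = m^4 + 5*m^3 - 43*m^2 - 173*m + 210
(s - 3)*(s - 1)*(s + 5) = s^3 + s^2 - 17*s + 15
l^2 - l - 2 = (l - 2)*(l + 1)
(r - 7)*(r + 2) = r^2 - 5*r - 14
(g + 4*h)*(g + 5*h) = g^2 + 9*g*h + 20*h^2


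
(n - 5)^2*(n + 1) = n^3 - 9*n^2 + 15*n + 25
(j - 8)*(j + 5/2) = j^2 - 11*j/2 - 20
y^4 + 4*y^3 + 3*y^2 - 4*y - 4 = (y - 1)*(y + 1)*(y + 2)^2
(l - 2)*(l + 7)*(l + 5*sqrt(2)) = l^3 + 5*l^2 + 5*sqrt(2)*l^2 - 14*l + 25*sqrt(2)*l - 70*sqrt(2)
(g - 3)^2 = g^2 - 6*g + 9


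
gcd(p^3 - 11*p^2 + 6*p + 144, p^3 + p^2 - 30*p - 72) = p^2 - 3*p - 18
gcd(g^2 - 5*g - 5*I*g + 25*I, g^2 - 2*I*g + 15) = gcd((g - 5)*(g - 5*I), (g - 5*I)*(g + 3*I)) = g - 5*I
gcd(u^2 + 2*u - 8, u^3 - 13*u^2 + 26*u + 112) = 1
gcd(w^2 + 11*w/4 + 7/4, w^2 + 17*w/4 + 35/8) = w + 7/4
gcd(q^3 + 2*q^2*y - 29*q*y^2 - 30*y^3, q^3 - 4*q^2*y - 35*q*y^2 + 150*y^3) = -q^2 - q*y + 30*y^2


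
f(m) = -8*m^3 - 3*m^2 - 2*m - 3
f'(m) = -24*m^2 - 6*m - 2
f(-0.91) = 2.36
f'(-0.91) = -16.41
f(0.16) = -3.43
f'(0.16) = -3.57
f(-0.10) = -2.82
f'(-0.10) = -1.64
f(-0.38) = -2.23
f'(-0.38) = -3.19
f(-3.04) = 200.11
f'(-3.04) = -205.56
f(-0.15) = -2.74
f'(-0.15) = -1.64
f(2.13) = -98.18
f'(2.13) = -123.67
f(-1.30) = 12.11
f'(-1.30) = -34.76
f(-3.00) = 192.00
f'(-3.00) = -200.00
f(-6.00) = 1629.00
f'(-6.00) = -830.00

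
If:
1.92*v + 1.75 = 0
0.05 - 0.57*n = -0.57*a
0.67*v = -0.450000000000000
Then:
No Solution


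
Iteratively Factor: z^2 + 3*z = (z + 3)*(z)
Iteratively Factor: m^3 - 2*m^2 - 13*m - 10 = (m + 1)*(m^2 - 3*m - 10) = (m + 1)*(m + 2)*(m - 5)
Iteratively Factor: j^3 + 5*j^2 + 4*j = (j + 1)*(j^2 + 4*j) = (j + 1)*(j + 4)*(j)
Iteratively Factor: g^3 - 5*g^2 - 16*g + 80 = (g - 5)*(g^2 - 16) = (g - 5)*(g - 4)*(g + 4)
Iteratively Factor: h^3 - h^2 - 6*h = (h + 2)*(h^2 - 3*h) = h*(h + 2)*(h - 3)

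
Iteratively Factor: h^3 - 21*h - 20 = (h - 5)*(h^2 + 5*h + 4) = (h - 5)*(h + 1)*(h + 4)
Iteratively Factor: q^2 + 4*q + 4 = (q + 2)*(q + 2)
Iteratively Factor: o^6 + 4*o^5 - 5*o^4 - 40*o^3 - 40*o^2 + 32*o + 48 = (o - 3)*(o^5 + 7*o^4 + 16*o^3 + 8*o^2 - 16*o - 16) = (o - 3)*(o + 2)*(o^4 + 5*o^3 + 6*o^2 - 4*o - 8) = (o - 3)*(o + 2)^2*(o^3 + 3*o^2 - 4) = (o - 3)*(o + 2)^3*(o^2 + o - 2) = (o - 3)*(o - 1)*(o + 2)^3*(o + 2)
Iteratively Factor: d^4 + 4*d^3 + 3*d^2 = (d + 3)*(d^3 + d^2) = d*(d + 3)*(d^2 + d) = d^2*(d + 3)*(d + 1)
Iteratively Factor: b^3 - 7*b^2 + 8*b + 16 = (b - 4)*(b^2 - 3*b - 4) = (b - 4)*(b + 1)*(b - 4)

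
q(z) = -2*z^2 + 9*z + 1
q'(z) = 9 - 4*z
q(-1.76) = -21.04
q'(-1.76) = 16.04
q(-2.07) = -26.20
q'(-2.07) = 17.28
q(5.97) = -16.55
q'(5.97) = -14.88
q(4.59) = 0.17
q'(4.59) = -9.36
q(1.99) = 10.99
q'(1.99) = 1.04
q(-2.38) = -31.75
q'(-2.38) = 18.52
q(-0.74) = -6.76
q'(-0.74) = 11.96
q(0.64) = 5.94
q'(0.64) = 6.44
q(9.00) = -80.00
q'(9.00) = -27.00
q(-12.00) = -395.00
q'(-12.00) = 57.00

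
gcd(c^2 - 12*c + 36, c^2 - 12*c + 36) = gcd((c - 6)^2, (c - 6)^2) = c^2 - 12*c + 36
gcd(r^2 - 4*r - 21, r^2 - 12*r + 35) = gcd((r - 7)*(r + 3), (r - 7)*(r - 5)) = r - 7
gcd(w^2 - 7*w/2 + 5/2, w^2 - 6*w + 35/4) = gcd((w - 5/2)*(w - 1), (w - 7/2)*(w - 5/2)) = w - 5/2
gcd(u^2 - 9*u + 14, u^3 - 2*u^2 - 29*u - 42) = u - 7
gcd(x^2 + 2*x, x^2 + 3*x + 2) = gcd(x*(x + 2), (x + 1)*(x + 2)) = x + 2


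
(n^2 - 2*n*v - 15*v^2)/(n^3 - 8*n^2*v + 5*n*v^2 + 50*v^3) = (-n - 3*v)/(-n^2 + 3*n*v + 10*v^2)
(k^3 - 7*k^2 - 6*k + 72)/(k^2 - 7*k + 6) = (k^2 - k - 12)/(k - 1)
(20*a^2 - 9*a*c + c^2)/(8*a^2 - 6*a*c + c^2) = (5*a - c)/(2*a - c)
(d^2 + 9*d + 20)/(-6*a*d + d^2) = (-d^2 - 9*d - 20)/(d*(6*a - d))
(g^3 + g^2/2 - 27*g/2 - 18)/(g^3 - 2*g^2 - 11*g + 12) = (g + 3/2)/(g - 1)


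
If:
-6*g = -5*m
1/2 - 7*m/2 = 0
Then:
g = 5/42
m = 1/7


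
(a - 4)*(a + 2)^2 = a^3 - 12*a - 16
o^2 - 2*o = o*(o - 2)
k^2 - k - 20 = (k - 5)*(k + 4)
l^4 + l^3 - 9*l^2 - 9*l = l*(l - 3)*(l + 1)*(l + 3)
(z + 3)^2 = z^2 + 6*z + 9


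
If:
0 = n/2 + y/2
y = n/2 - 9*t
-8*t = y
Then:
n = 0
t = 0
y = 0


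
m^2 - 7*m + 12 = (m - 4)*(m - 3)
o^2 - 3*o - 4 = (o - 4)*(o + 1)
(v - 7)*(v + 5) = v^2 - 2*v - 35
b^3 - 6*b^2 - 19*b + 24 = (b - 8)*(b - 1)*(b + 3)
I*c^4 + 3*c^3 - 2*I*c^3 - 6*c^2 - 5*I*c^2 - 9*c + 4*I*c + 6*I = (c - 3)*(c + 1)*(c - 2*I)*(I*c + 1)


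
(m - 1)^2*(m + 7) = m^3 + 5*m^2 - 13*m + 7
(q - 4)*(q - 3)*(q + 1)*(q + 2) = q^4 - 4*q^3 - 7*q^2 + 22*q + 24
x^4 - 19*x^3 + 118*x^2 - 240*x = x*(x - 8)*(x - 6)*(x - 5)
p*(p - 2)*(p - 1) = p^3 - 3*p^2 + 2*p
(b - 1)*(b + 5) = b^2 + 4*b - 5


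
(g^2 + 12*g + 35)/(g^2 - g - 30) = (g + 7)/(g - 6)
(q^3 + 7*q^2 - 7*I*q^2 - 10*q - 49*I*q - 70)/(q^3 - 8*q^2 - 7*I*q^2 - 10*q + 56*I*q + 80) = (q + 7)/(q - 8)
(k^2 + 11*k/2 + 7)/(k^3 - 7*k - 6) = (k + 7/2)/(k^2 - 2*k - 3)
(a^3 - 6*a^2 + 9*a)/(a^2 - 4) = a*(a^2 - 6*a + 9)/(a^2 - 4)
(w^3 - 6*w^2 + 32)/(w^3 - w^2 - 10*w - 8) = (w - 4)/(w + 1)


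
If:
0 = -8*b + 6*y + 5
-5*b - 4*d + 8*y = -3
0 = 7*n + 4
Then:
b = 3*y/4 + 5/8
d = 17*y/16 - 1/32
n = -4/7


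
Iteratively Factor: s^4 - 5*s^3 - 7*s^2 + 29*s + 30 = (s + 1)*(s^3 - 6*s^2 - s + 30) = (s + 1)*(s + 2)*(s^2 - 8*s + 15) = (s - 5)*(s + 1)*(s + 2)*(s - 3)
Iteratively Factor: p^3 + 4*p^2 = (p)*(p^2 + 4*p) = p^2*(p + 4)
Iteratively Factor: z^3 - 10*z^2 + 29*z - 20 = (z - 1)*(z^2 - 9*z + 20) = (z - 5)*(z - 1)*(z - 4)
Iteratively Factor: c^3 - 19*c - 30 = (c + 3)*(c^2 - 3*c - 10) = (c + 2)*(c + 3)*(c - 5)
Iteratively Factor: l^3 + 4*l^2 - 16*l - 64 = (l + 4)*(l^2 - 16) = (l - 4)*(l + 4)*(l + 4)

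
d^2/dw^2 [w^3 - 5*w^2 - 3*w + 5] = 6*w - 10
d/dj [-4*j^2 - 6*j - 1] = -8*j - 6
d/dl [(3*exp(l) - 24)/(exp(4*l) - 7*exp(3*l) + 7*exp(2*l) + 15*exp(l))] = 3*(-3*exp(4*l) + 46*exp(3*l) - 175*exp(2*l) + 112*exp(l) + 120)*exp(-l)/(exp(6*l) - 14*exp(5*l) + 63*exp(4*l) - 68*exp(3*l) - 161*exp(2*l) + 210*exp(l) + 225)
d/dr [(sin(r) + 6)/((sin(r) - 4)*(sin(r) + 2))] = (-12*sin(r) + cos(r)^2 + 3)*cos(r)/((sin(r) - 4)^2*(sin(r) + 2)^2)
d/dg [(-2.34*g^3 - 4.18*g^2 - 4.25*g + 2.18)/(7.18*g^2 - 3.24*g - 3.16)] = (-16.8012*g^4 + 15.1632*g^3 + 66.2414*g^2 - 4.8872*g + 20.4932)/(51.5524*g^4 - 46.5264*g^3 - 34.88*g^2 + 20.4768*g + 9.9856)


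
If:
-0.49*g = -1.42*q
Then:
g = 2.89795918367347*q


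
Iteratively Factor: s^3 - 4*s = (s - 2)*(s^2 + 2*s) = s*(s - 2)*(s + 2)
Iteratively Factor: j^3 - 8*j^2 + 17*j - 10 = (j - 5)*(j^2 - 3*j + 2) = (j - 5)*(j - 1)*(j - 2)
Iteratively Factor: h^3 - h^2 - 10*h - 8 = (h + 1)*(h^2 - 2*h - 8) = (h + 1)*(h + 2)*(h - 4)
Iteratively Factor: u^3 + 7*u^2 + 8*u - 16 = (u + 4)*(u^2 + 3*u - 4) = (u + 4)^2*(u - 1)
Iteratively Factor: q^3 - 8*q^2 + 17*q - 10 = (q - 1)*(q^2 - 7*q + 10) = (q - 5)*(q - 1)*(q - 2)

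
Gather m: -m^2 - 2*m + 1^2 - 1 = -m^2 - 2*m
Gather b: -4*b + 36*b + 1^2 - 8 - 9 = 32*b - 16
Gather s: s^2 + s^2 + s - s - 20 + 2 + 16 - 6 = 2*s^2 - 8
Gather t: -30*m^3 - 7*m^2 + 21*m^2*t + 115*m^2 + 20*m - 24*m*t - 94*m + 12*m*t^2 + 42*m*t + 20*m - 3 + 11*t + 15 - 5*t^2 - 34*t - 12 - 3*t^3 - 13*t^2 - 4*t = -30*m^3 + 108*m^2 - 54*m - 3*t^3 + t^2*(12*m - 18) + t*(21*m^2 + 18*m - 27)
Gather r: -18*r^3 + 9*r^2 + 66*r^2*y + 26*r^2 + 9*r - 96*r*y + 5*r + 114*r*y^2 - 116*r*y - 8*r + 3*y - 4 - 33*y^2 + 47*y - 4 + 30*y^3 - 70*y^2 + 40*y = -18*r^3 + r^2*(66*y + 35) + r*(114*y^2 - 212*y + 6) + 30*y^3 - 103*y^2 + 90*y - 8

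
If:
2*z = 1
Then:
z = 1/2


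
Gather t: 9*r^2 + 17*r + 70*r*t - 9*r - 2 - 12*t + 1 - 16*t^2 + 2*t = 9*r^2 + 8*r - 16*t^2 + t*(70*r - 10) - 1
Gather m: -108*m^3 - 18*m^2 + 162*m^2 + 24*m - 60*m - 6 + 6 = -108*m^3 + 144*m^2 - 36*m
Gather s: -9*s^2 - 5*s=-9*s^2 - 5*s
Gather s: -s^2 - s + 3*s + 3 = -s^2 + 2*s + 3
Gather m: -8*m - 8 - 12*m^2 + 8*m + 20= 12 - 12*m^2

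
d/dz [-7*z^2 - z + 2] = -14*z - 1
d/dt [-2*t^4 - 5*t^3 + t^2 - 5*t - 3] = -8*t^3 - 15*t^2 + 2*t - 5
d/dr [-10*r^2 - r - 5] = -20*r - 1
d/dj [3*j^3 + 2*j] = 9*j^2 + 2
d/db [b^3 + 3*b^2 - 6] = 3*b*(b + 2)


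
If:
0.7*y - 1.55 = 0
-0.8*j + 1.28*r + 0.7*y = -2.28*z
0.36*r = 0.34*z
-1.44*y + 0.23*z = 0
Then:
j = 62.40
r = 13.09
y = 2.21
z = 13.86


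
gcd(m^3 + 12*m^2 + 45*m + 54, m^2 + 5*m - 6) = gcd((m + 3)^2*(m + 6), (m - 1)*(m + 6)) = m + 6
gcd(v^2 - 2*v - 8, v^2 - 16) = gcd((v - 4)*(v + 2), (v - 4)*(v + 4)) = v - 4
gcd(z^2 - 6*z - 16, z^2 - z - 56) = z - 8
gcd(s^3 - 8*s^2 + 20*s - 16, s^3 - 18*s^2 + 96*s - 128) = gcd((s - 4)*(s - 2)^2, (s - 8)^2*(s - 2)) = s - 2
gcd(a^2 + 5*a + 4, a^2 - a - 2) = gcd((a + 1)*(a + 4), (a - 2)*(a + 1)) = a + 1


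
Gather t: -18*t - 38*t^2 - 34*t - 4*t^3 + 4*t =-4*t^3 - 38*t^2 - 48*t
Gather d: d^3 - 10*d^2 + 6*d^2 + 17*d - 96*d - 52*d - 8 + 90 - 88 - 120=d^3 - 4*d^2 - 131*d - 126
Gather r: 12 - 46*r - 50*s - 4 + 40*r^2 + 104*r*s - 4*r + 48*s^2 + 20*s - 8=40*r^2 + r*(104*s - 50) + 48*s^2 - 30*s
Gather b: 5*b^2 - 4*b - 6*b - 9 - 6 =5*b^2 - 10*b - 15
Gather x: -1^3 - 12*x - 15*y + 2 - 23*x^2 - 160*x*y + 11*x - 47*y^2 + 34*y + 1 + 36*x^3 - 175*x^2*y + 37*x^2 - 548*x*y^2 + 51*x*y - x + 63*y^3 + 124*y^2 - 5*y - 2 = 36*x^3 + x^2*(14 - 175*y) + x*(-548*y^2 - 109*y - 2) + 63*y^3 + 77*y^2 + 14*y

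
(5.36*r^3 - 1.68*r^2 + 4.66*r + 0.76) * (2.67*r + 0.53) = 14.3112*r^4 - 1.6448*r^3 + 11.5518*r^2 + 4.499*r + 0.4028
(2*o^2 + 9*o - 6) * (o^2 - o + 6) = 2*o^4 + 7*o^3 - 3*o^2 + 60*o - 36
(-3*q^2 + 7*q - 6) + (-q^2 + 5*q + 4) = -4*q^2 + 12*q - 2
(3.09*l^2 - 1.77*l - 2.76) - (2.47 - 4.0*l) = 3.09*l^2 + 2.23*l - 5.23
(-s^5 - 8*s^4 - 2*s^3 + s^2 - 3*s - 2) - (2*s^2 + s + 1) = -s^5 - 8*s^4 - 2*s^3 - s^2 - 4*s - 3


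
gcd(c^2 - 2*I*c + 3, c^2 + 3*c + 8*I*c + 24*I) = 1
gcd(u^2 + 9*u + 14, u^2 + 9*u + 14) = u^2 + 9*u + 14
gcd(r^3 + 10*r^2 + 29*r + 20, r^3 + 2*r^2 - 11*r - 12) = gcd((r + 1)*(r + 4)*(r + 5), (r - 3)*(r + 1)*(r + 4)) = r^2 + 5*r + 4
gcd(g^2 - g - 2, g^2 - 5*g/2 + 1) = g - 2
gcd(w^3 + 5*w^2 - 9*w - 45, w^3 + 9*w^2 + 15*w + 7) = 1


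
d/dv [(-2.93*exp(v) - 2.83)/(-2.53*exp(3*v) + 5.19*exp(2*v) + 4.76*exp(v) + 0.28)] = (-14.8258*exp(3*v) - 6.273*exp(2*v) + 29.3754*exp(v) + 12.6504)*exp(v)/(6.4009*exp(6*v) - 26.2614*exp(5*v) + 2.85050000000001*exp(4*v) + 47.992*exp(3*v) + 25.564*exp(2*v) + 2.6656*exp(v) + 0.0784)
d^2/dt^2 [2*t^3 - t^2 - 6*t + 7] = 12*t - 2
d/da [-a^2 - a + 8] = -2*a - 1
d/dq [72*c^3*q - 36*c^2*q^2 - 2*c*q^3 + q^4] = 72*c^3 - 72*c^2*q - 6*c*q^2 + 4*q^3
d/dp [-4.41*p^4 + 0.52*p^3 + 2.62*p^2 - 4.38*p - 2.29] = -17.64*p^3 + 1.56*p^2 + 5.24*p - 4.38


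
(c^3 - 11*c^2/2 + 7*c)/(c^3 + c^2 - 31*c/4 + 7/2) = 2*c*(2*c - 7)/(4*c^2 + 12*c - 7)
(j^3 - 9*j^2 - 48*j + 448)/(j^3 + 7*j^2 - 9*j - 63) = (j^2 - 16*j + 64)/(j^2 - 9)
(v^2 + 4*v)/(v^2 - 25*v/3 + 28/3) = 3*v*(v + 4)/(3*v^2 - 25*v + 28)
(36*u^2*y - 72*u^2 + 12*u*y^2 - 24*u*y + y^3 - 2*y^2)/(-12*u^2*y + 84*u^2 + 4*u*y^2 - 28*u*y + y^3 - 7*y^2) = (6*u*y - 12*u + y^2 - 2*y)/(-2*u*y + 14*u + y^2 - 7*y)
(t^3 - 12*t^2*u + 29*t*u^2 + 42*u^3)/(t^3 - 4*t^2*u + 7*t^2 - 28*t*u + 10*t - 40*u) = (t^3 - 12*t^2*u + 29*t*u^2 + 42*u^3)/(t^3 - 4*t^2*u + 7*t^2 - 28*t*u + 10*t - 40*u)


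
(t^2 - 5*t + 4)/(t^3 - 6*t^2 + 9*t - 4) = 1/(t - 1)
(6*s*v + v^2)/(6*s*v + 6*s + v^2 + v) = v/(v + 1)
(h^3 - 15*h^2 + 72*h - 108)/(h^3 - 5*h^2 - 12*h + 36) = (h^2 - 9*h + 18)/(h^2 + h - 6)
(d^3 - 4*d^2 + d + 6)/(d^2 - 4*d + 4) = (d^2 - 2*d - 3)/(d - 2)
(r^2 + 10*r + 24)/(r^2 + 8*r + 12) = (r + 4)/(r + 2)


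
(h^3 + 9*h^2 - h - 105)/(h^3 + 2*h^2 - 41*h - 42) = (h^2 + 2*h - 15)/(h^2 - 5*h - 6)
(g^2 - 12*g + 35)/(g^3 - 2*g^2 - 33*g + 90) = (g - 7)/(g^2 + 3*g - 18)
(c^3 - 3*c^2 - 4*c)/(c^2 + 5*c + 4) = c*(c - 4)/(c + 4)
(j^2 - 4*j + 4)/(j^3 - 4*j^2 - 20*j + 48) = (j - 2)/(j^2 - 2*j - 24)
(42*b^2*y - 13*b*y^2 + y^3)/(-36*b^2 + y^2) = y*(-7*b + y)/(6*b + y)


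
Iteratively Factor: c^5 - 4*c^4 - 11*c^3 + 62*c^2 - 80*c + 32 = (c + 4)*(c^4 - 8*c^3 + 21*c^2 - 22*c + 8) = (c - 2)*(c + 4)*(c^3 - 6*c^2 + 9*c - 4) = (c - 4)*(c - 2)*(c + 4)*(c^2 - 2*c + 1) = (c - 4)*(c - 2)*(c - 1)*(c + 4)*(c - 1)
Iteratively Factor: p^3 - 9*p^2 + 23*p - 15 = (p - 1)*(p^2 - 8*p + 15) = (p - 5)*(p - 1)*(p - 3)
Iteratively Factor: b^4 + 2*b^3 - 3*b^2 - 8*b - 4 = (b - 2)*(b^3 + 4*b^2 + 5*b + 2) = (b - 2)*(b + 2)*(b^2 + 2*b + 1) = (b - 2)*(b + 1)*(b + 2)*(b + 1)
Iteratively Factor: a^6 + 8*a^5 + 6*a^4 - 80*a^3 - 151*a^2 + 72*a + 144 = (a + 1)*(a^5 + 7*a^4 - a^3 - 79*a^2 - 72*a + 144) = (a - 1)*(a + 1)*(a^4 + 8*a^3 + 7*a^2 - 72*a - 144) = (a - 1)*(a + 1)*(a + 4)*(a^3 + 4*a^2 - 9*a - 36) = (a - 1)*(a + 1)*(a + 3)*(a + 4)*(a^2 + a - 12) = (a - 1)*(a + 1)*(a + 3)*(a + 4)^2*(a - 3)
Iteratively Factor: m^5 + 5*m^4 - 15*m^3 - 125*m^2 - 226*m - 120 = (m + 3)*(m^4 + 2*m^3 - 21*m^2 - 62*m - 40) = (m + 2)*(m + 3)*(m^3 - 21*m - 20) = (m + 1)*(m + 2)*(m + 3)*(m^2 - m - 20) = (m - 5)*(m + 1)*(m + 2)*(m + 3)*(m + 4)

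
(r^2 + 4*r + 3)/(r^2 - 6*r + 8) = (r^2 + 4*r + 3)/(r^2 - 6*r + 8)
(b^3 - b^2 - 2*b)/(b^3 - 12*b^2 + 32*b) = (b^2 - b - 2)/(b^2 - 12*b + 32)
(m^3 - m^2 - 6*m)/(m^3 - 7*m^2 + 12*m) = (m + 2)/(m - 4)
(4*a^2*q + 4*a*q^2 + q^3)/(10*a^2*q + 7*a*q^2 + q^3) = (2*a + q)/(5*a + q)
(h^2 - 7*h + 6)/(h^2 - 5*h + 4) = (h - 6)/(h - 4)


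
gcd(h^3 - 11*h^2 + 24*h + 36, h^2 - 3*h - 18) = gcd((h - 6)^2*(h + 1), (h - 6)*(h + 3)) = h - 6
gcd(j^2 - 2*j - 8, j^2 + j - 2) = j + 2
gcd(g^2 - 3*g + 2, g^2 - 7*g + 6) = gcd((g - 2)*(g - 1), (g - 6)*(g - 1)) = g - 1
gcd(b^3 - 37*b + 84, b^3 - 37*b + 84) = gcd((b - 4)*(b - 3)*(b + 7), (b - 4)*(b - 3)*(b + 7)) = b^3 - 37*b + 84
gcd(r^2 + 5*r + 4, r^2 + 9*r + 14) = 1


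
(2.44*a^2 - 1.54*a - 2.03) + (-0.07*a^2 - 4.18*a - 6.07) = 2.37*a^2 - 5.72*a - 8.1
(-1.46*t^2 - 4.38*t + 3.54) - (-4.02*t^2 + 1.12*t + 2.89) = 2.56*t^2 - 5.5*t + 0.65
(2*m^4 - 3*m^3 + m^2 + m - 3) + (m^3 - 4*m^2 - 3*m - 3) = 2*m^4 - 2*m^3 - 3*m^2 - 2*m - 6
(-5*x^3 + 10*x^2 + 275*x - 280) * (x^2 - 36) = -5*x^5 + 10*x^4 + 455*x^3 - 640*x^2 - 9900*x + 10080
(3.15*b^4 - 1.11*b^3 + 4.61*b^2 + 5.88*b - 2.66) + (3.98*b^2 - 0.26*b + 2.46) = 3.15*b^4 - 1.11*b^3 + 8.59*b^2 + 5.62*b - 0.2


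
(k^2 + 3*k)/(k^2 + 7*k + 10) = k*(k + 3)/(k^2 + 7*k + 10)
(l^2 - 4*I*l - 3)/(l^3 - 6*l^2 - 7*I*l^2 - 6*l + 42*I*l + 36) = (l - 3*I)/(l^2 - 6*l*(1 + I) + 36*I)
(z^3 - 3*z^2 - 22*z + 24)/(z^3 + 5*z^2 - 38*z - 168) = (z - 1)/(z + 7)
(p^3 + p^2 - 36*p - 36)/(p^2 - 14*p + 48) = (p^2 + 7*p + 6)/(p - 8)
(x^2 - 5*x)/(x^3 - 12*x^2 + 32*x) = (x - 5)/(x^2 - 12*x + 32)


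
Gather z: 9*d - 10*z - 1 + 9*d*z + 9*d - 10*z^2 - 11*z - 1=18*d - 10*z^2 + z*(9*d - 21) - 2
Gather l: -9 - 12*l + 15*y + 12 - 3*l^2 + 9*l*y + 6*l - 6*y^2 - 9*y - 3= -3*l^2 + l*(9*y - 6) - 6*y^2 + 6*y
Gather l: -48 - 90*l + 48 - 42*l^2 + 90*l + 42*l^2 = 0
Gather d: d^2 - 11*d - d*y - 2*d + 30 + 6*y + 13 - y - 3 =d^2 + d*(-y - 13) + 5*y + 40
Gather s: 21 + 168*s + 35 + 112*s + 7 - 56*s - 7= 224*s + 56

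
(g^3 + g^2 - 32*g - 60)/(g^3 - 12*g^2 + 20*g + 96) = (g + 5)/(g - 8)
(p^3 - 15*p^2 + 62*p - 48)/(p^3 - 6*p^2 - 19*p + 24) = (p - 6)/(p + 3)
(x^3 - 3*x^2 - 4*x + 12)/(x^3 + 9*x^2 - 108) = (x^2 - 4)/(x^2 + 12*x + 36)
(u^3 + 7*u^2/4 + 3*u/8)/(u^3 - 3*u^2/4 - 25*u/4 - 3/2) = u*(2*u + 3)/(2*(u^2 - u - 6))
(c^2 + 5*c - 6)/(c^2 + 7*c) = (c^2 + 5*c - 6)/(c*(c + 7))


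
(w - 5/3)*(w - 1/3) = w^2 - 2*w + 5/9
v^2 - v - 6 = (v - 3)*(v + 2)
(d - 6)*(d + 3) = d^2 - 3*d - 18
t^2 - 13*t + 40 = (t - 8)*(t - 5)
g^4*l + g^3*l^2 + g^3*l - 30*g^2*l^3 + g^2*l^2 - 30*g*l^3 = g*(g - 5*l)*(g + 6*l)*(g*l + l)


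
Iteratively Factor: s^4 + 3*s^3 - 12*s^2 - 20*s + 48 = (s + 4)*(s^3 - s^2 - 8*s + 12) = (s + 3)*(s + 4)*(s^2 - 4*s + 4) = (s - 2)*(s + 3)*(s + 4)*(s - 2)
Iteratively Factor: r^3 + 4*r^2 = (r)*(r^2 + 4*r) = r*(r + 4)*(r)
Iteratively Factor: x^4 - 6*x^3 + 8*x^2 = (x - 2)*(x^3 - 4*x^2) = (x - 4)*(x - 2)*(x^2) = x*(x - 4)*(x - 2)*(x)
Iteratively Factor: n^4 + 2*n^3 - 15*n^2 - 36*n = (n + 3)*(n^3 - n^2 - 12*n) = n*(n + 3)*(n^2 - n - 12) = n*(n - 4)*(n + 3)*(n + 3)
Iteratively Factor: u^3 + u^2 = (u + 1)*(u^2) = u*(u + 1)*(u)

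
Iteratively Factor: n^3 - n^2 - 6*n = (n)*(n^2 - n - 6) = n*(n - 3)*(n + 2)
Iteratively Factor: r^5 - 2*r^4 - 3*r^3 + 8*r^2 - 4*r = (r - 2)*(r^4 - 3*r^2 + 2*r) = r*(r - 2)*(r^3 - 3*r + 2) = r*(r - 2)*(r - 1)*(r^2 + r - 2) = r*(r - 2)*(r - 1)*(r + 2)*(r - 1)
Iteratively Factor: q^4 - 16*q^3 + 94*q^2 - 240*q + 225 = (q - 3)*(q^3 - 13*q^2 + 55*q - 75) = (q - 5)*(q - 3)*(q^2 - 8*q + 15) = (q - 5)^2*(q - 3)*(q - 3)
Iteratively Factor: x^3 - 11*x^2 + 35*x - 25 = (x - 5)*(x^2 - 6*x + 5) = (x - 5)*(x - 1)*(x - 5)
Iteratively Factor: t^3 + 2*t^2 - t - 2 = (t + 2)*(t^2 - 1) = (t - 1)*(t + 2)*(t + 1)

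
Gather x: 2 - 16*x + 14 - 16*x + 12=28 - 32*x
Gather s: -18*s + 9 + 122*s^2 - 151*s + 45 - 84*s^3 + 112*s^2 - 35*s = -84*s^3 + 234*s^2 - 204*s + 54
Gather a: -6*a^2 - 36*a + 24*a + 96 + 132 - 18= -6*a^2 - 12*a + 210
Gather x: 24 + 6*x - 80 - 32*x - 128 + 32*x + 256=6*x + 72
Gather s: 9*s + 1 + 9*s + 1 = 18*s + 2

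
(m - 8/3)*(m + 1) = m^2 - 5*m/3 - 8/3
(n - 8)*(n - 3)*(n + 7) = n^3 - 4*n^2 - 53*n + 168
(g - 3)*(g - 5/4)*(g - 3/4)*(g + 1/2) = g^4 - 9*g^3/2 + 71*g^2/16 + 21*g/32 - 45/32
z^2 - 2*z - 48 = (z - 8)*(z + 6)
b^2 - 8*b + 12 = (b - 6)*(b - 2)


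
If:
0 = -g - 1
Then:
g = -1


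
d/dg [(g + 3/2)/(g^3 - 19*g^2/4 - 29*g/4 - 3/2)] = 2*(-16*g^3 + 2*g^2 + 114*g + 75)/(16*g^6 - 152*g^5 + 129*g^4 + 1054*g^3 + 1069*g^2 + 348*g + 36)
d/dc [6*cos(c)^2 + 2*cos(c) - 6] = -2*(6*cos(c) + 1)*sin(c)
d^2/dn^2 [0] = 0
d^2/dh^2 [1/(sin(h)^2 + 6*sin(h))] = 2*(-2*sin(h) - 9 - 15/sin(h) + 18/sin(h)^2 + 36/sin(h)^3)/(sin(h) + 6)^3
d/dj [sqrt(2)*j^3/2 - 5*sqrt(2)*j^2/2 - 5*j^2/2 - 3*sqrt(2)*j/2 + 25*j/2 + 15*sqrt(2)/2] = 3*sqrt(2)*j^2/2 - 5*sqrt(2)*j - 5*j - 3*sqrt(2)/2 + 25/2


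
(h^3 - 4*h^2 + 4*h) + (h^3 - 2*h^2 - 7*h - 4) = 2*h^3 - 6*h^2 - 3*h - 4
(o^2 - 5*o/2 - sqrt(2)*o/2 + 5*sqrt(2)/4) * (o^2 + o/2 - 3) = o^4 - 2*o^3 - sqrt(2)*o^3/2 - 17*o^2/4 + sqrt(2)*o^2 + 17*sqrt(2)*o/8 + 15*o/2 - 15*sqrt(2)/4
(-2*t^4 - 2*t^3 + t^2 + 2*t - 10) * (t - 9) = -2*t^5 + 16*t^4 + 19*t^3 - 7*t^2 - 28*t + 90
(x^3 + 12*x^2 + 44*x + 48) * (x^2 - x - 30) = x^5 + 11*x^4 + 2*x^3 - 356*x^2 - 1368*x - 1440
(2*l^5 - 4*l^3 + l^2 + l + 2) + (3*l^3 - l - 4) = 2*l^5 - l^3 + l^2 - 2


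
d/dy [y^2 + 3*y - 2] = 2*y + 3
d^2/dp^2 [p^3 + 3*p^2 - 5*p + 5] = 6*p + 6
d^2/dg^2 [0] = 0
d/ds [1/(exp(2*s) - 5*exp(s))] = (5 - 2*exp(s))*exp(-s)/(exp(s) - 5)^2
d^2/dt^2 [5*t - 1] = 0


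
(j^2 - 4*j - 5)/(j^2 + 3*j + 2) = (j - 5)/(j + 2)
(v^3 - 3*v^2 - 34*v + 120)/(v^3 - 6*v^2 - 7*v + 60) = (v + 6)/(v + 3)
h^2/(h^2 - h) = h/(h - 1)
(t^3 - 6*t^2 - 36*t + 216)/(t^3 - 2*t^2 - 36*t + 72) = (t - 6)/(t - 2)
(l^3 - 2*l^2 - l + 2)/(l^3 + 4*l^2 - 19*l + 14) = (l + 1)/(l + 7)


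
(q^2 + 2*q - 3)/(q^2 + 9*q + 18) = (q - 1)/(q + 6)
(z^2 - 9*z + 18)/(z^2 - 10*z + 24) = (z - 3)/(z - 4)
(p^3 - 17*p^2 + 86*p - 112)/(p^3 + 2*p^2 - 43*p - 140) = (p^2 - 10*p + 16)/(p^2 + 9*p + 20)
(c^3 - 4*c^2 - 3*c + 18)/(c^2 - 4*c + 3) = (c^2 - c - 6)/(c - 1)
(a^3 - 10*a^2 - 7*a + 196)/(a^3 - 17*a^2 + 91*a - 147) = (a + 4)/(a - 3)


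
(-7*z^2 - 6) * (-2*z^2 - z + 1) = 14*z^4 + 7*z^3 + 5*z^2 + 6*z - 6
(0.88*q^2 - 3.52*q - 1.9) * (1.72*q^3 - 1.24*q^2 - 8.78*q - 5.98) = 1.5136*q^5 - 7.1456*q^4 - 6.6296*q^3 + 27.9992*q^2 + 37.7316*q + 11.362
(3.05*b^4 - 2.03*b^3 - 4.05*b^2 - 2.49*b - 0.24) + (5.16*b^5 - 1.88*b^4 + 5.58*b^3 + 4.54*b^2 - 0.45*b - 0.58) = 5.16*b^5 + 1.17*b^4 + 3.55*b^3 + 0.49*b^2 - 2.94*b - 0.82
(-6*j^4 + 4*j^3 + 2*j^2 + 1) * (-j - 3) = 6*j^5 + 14*j^4 - 14*j^3 - 6*j^2 - j - 3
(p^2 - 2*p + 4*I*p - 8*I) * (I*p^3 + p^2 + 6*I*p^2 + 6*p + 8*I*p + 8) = I*p^5 - 3*p^4 + 4*I*p^4 - 12*p^3 + 12*p^2 + 48*p - 16*I*p - 64*I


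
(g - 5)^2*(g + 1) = g^3 - 9*g^2 + 15*g + 25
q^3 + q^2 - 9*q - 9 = (q - 3)*(q + 1)*(q + 3)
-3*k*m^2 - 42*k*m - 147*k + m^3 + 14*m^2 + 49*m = (-3*k + m)*(m + 7)^2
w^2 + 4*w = w*(w + 4)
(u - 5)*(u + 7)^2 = u^3 + 9*u^2 - 21*u - 245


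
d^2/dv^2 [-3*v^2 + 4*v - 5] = -6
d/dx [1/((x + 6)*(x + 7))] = (-2*x - 13)/(x^4 + 26*x^3 + 253*x^2 + 1092*x + 1764)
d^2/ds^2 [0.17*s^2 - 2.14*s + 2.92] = 0.340000000000000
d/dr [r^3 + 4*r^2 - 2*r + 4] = 3*r^2 + 8*r - 2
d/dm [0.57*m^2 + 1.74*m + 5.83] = 1.14*m + 1.74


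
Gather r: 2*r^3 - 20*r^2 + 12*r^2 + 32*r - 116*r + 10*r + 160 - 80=2*r^3 - 8*r^2 - 74*r + 80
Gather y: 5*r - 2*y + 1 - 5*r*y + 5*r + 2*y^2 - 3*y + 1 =10*r + 2*y^2 + y*(-5*r - 5) + 2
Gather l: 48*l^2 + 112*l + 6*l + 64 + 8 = 48*l^2 + 118*l + 72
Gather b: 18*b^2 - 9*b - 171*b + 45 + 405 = 18*b^2 - 180*b + 450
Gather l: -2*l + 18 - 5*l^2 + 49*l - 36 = -5*l^2 + 47*l - 18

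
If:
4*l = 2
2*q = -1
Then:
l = 1/2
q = -1/2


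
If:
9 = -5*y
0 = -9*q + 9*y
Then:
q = -9/5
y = -9/5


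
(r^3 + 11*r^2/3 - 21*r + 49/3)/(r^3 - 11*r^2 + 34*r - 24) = (3*r^2 + 14*r - 49)/(3*(r^2 - 10*r + 24))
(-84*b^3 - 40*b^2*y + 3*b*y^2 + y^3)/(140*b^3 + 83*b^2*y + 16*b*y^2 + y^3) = (-12*b^2 - 4*b*y + y^2)/(20*b^2 + 9*b*y + y^2)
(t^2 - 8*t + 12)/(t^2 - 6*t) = (t - 2)/t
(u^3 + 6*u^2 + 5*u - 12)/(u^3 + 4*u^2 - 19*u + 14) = (u^2 + 7*u + 12)/(u^2 + 5*u - 14)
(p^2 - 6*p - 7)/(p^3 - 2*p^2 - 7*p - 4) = (p - 7)/(p^2 - 3*p - 4)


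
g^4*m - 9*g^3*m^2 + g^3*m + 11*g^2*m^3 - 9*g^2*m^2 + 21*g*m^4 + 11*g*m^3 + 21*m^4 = (g - 7*m)*(g - 3*m)*(g + m)*(g*m + m)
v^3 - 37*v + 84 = (v - 4)*(v - 3)*(v + 7)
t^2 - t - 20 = (t - 5)*(t + 4)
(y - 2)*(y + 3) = y^2 + y - 6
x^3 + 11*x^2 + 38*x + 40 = (x + 2)*(x + 4)*(x + 5)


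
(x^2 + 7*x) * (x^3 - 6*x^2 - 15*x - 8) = x^5 + x^4 - 57*x^3 - 113*x^2 - 56*x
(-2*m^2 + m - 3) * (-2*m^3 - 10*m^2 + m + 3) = 4*m^5 + 18*m^4 - 6*m^3 + 25*m^2 - 9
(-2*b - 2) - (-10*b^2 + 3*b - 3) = 10*b^2 - 5*b + 1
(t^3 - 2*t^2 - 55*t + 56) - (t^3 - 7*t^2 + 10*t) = 5*t^2 - 65*t + 56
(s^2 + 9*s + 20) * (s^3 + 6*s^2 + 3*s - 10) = s^5 + 15*s^4 + 77*s^3 + 137*s^2 - 30*s - 200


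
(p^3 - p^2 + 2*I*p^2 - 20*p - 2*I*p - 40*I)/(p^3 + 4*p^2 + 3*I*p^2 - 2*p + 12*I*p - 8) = (p - 5)/(p + I)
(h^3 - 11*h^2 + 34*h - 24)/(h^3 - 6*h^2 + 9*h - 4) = (h - 6)/(h - 1)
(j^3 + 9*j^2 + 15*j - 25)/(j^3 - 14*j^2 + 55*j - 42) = (j^2 + 10*j + 25)/(j^2 - 13*j + 42)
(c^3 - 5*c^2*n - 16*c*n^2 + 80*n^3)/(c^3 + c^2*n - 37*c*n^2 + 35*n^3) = (c^2 - 16*n^2)/(c^2 + 6*c*n - 7*n^2)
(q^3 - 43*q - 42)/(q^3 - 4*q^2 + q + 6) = (q^2 - q - 42)/(q^2 - 5*q + 6)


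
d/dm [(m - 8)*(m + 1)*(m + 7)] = 3*m^2 - 57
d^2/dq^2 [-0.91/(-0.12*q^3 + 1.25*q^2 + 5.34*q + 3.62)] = ((2.275 - 0.6552*q)*(-0.12*q^3 + 1.25*q^2 + 5.34*q + 3.62) - 0.91*(-0.72*q^2 + 5.0*q + 10.68)*(-0.36*q^2 + 2.5*q + 5.34))/(-0.12*q^3 + 1.25*q^2 + 5.34*q + 3.62)^3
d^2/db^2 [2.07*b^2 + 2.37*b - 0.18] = 4.14000000000000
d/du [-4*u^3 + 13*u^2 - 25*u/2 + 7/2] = -12*u^2 + 26*u - 25/2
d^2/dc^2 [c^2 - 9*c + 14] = 2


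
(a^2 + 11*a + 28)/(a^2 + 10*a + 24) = (a + 7)/(a + 6)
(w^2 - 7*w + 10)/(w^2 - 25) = (w - 2)/(w + 5)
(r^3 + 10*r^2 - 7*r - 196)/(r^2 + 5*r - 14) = (r^2 + 3*r - 28)/(r - 2)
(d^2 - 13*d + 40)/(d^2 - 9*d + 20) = (d - 8)/(d - 4)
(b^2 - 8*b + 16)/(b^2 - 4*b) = (b - 4)/b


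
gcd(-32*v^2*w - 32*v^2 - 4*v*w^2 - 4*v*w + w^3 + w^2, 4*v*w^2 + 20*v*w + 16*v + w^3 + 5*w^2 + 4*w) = 4*v*w + 4*v + w^2 + w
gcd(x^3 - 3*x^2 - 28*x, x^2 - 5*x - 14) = x - 7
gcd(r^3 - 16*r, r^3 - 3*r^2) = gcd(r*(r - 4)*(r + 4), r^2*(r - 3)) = r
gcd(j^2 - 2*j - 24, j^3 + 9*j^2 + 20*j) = j + 4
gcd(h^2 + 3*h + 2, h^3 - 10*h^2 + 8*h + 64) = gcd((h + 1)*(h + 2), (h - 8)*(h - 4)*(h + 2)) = h + 2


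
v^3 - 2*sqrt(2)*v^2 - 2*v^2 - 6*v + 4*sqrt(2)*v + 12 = (v - 2)*(v - 3*sqrt(2))*(v + sqrt(2))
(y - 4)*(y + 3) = y^2 - y - 12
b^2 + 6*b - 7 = (b - 1)*(b + 7)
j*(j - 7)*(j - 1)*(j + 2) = j^4 - 6*j^3 - 9*j^2 + 14*j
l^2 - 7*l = l*(l - 7)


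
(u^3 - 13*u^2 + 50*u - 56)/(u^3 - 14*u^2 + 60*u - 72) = (u^2 - 11*u + 28)/(u^2 - 12*u + 36)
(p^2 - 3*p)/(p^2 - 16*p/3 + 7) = 3*p/(3*p - 7)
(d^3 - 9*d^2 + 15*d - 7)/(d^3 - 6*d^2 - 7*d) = (d^2 - 2*d + 1)/(d*(d + 1))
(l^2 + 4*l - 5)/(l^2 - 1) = (l + 5)/(l + 1)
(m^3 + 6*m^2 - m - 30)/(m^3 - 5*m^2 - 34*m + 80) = (m + 3)/(m - 8)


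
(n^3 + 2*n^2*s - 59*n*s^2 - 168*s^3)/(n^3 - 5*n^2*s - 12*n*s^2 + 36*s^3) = (n^2 - n*s - 56*s^2)/(n^2 - 8*n*s + 12*s^2)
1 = 1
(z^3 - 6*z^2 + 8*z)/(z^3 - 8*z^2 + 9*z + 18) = z*(z^2 - 6*z + 8)/(z^3 - 8*z^2 + 9*z + 18)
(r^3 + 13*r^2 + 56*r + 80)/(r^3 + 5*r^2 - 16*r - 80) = (r + 4)/(r - 4)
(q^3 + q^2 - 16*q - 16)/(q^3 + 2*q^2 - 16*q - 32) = (q + 1)/(q + 2)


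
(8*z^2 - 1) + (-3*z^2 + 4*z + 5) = 5*z^2 + 4*z + 4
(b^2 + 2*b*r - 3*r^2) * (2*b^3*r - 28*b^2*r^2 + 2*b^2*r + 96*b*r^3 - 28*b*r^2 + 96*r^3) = 2*b^5*r - 24*b^4*r^2 + 2*b^4*r + 34*b^3*r^3 - 24*b^3*r^2 + 276*b^2*r^4 + 34*b^2*r^3 - 288*b*r^5 + 276*b*r^4 - 288*r^5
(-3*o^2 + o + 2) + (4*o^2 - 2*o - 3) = o^2 - o - 1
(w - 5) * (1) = w - 5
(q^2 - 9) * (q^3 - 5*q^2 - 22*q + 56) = q^5 - 5*q^4 - 31*q^3 + 101*q^2 + 198*q - 504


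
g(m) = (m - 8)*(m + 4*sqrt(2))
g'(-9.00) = -20.34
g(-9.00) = 56.83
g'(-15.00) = -32.34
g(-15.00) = 214.89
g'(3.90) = 5.46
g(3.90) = -39.18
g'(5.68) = 9.02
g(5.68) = -26.30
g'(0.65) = -1.04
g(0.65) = -46.36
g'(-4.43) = -11.20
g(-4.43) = -15.25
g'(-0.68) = -3.70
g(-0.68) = -43.20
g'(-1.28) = -4.90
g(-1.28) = -40.62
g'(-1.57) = -5.48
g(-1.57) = -39.11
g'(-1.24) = -4.82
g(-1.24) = -40.81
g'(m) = 2*m - 8 + 4*sqrt(2)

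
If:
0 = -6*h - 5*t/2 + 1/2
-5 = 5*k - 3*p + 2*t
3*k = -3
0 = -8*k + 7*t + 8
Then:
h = 29/28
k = -1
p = -32/21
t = -16/7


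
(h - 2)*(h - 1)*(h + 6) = h^3 + 3*h^2 - 16*h + 12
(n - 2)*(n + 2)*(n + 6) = n^3 + 6*n^2 - 4*n - 24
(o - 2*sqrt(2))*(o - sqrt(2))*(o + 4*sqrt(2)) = o^3 + sqrt(2)*o^2 - 20*o + 16*sqrt(2)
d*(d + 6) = d^2 + 6*d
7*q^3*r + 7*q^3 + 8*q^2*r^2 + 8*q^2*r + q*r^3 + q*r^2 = (q + r)*(7*q + r)*(q*r + q)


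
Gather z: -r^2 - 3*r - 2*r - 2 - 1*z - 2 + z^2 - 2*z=-r^2 - 5*r + z^2 - 3*z - 4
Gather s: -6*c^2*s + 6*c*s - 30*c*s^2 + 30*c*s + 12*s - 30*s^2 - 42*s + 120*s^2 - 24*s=s^2*(90 - 30*c) + s*(-6*c^2 + 36*c - 54)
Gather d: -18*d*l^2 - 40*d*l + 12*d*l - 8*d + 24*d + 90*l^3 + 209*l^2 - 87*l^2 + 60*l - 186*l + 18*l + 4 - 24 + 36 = d*(-18*l^2 - 28*l + 16) + 90*l^3 + 122*l^2 - 108*l + 16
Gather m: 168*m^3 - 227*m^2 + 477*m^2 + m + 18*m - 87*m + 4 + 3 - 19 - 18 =168*m^3 + 250*m^2 - 68*m - 30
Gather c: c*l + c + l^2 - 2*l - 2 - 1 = c*(l + 1) + l^2 - 2*l - 3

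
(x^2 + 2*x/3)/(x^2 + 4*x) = (x + 2/3)/(x + 4)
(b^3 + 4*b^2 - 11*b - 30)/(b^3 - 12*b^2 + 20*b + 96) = (b^2 + 2*b - 15)/(b^2 - 14*b + 48)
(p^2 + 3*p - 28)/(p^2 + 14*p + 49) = (p - 4)/(p + 7)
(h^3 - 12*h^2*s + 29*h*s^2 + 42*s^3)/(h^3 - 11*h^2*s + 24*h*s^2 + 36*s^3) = (-h + 7*s)/(-h + 6*s)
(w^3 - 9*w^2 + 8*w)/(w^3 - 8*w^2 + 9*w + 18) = w*(w^2 - 9*w + 8)/(w^3 - 8*w^2 + 9*w + 18)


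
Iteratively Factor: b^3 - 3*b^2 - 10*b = (b - 5)*(b^2 + 2*b) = b*(b - 5)*(b + 2)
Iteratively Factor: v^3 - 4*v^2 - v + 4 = (v - 4)*(v^2 - 1) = (v - 4)*(v - 1)*(v + 1)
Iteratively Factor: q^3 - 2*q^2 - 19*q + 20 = (q + 4)*(q^2 - 6*q + 5) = (q - 5)*(q + 4)*(q - 1)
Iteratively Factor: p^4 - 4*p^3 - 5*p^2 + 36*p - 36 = (p - 3)*(p^3 - p^2 - 8*p + 12) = (p - 3)*(p - 2)*(p^2 + p - 6) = (p - 3)*(p - 2)^2*(p + 3)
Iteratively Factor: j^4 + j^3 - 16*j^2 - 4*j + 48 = (j + 4)*(j^3 - 3*j^2 - 4*j + 12) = (j - 2)*(j + 4)*(j^2 - j - 6) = (j - 3)*(j - 2)*(j + 4)*(j + 2)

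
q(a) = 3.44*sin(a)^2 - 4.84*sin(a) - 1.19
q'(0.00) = -4.84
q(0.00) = -1.19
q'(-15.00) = 7.08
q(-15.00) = 3.41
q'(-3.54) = 2.00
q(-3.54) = -2.55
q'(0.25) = -3.04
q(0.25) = -2.18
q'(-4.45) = -0.47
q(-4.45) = -2.66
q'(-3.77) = 0.64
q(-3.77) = -2.85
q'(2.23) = -0.37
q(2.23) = -2.87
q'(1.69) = -0.24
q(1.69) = -2.60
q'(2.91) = 3.17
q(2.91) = -2.12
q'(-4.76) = 0.10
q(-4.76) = -2.59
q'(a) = 6.88*sin(a)*cos(a) - 4.84*cos(a)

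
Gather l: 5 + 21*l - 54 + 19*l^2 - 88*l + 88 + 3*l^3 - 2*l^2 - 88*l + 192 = 3*l^3 + 17*l^2 - 155*l + 231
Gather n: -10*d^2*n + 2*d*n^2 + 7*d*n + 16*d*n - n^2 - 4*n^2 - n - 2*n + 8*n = n^2*(2*d - 5) + n*(-10*d^2 + 23*d + 5)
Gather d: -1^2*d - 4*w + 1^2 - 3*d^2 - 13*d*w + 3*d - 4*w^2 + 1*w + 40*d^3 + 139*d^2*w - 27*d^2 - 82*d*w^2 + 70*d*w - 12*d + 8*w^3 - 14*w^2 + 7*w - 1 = 40*d^3 + d^2*(139*w - 30) + d*(-82*w^2 + 57*w - 10) + 8*w^3 - 18*w^2 + 4*w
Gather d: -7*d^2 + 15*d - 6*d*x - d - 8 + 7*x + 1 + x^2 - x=-7*d^2 + d*(14 - 6*x) + x^2 + 6*x - 7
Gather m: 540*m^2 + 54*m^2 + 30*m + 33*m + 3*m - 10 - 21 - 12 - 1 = 594*m^2 + 66*m - 44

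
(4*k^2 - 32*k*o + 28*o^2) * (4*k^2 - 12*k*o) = 16*k^4 - 176*k^3*o + 496*k^2*o^2 - 336*k*o^3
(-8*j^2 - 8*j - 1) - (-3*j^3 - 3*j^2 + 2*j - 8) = 3*j^3 - 5*j^2 - 10*j + 7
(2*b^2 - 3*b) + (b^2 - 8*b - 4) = 3*b^2 - 11*b - 4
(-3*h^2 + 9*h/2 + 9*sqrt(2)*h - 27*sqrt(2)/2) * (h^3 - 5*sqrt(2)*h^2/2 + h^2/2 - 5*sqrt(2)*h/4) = -3*h^5 + 3*h^4 + 33*sqrt(2)*h^4/2 - 171*h^3/4 - 33*sqrt(2)*h^3/2 - 99*sqrt(2)*h^2/8 + 45*h^2 + 135*h/4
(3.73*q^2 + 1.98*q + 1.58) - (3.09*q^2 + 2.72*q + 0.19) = 0.64*q^2 - 0.74*q + 1.39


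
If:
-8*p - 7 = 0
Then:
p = -7/8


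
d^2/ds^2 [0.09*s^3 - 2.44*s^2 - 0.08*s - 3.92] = 0.54*s - 4.88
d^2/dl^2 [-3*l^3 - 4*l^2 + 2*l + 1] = -18*l - 8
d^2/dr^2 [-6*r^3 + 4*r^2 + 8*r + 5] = 8 - 36*r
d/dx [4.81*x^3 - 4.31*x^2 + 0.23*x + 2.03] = 14.43*x^2 - 8.62*x + 0.23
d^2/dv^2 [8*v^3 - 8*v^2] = 48*v - 16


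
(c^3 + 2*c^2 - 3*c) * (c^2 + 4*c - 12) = c^5 + 6*c^4 - 7*c^3 - 36*c^2 + 36*c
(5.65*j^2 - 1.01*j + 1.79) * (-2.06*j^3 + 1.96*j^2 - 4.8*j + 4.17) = -11.639*j^5 + 13.1546*j^4 - 32.787*j^3 + 31.9169*j^2 - 12.8037*j + 7.4643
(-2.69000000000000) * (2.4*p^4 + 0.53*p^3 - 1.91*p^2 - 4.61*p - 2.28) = -6.456*p^4 - 1.4257*p^3 + 5.1379*p^2 + 12.4009*p + 6.1332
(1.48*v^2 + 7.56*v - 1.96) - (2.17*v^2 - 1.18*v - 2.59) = -0.69*v^2 + 8.74*v + 0.63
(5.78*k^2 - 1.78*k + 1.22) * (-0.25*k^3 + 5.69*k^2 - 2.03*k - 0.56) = -1.445*k^5 + 33.3332*k^4 - 22.1666*k^3 + 7.3184*k^2 - 1.4798*k - 0.6832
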